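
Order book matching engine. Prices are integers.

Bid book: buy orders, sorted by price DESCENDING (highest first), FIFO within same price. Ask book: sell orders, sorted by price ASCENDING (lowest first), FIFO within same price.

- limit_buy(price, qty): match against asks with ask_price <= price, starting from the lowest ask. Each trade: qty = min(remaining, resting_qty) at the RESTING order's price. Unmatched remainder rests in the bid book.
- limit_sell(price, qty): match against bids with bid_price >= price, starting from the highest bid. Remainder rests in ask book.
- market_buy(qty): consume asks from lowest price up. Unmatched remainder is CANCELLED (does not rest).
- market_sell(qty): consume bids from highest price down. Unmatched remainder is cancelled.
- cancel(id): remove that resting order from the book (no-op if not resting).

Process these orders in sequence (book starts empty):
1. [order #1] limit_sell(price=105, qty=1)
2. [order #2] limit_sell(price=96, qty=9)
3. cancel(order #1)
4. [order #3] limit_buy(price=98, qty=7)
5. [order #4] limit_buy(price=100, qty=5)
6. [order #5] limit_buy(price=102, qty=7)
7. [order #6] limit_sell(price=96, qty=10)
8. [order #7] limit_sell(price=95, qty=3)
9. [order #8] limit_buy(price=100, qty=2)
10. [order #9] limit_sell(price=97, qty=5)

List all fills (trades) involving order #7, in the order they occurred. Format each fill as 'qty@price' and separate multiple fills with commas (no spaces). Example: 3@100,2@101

Answer: 2@95

Derivation:
After op 1 [order #1] limit_sell(price=105, qty=1): fills=none; bids=[-] asks=[#1:1@105]
After op 2 [order #2] limit_sell(price=96, qty=9): fills=none; bids=[-] asks=[#2:9@96 #1:1@105]
After op 3 cancel(order #1): fills=none; bids=[-] asks=[#2:9@96]
After op 4 [order #3] limit_buy(price=98, qty=7): fills=#3x#2:7@96; bids=[-] asks=[#2:2@96]
After op 5 [order #4] limit_buy(price=100, qty=5): fills=#4x#2:2@96; bids=[#4:3@100] asks=[-]
After op 6 [order #5] limit_buy(price=102, qty=7): fills=none; bids=[#5:7@102 #4:3@100] asks=[-]
After op 7 [order #6] limit_sell(price=96, qty=10): fills=#5x#6:7@102 #4x#6:3@100; bids=[-] asks=[-]
After op 8 [order #7] limit_sell(price=95, qty=3): fills=none; bids=[-] asks=[#7:3@95]
After op 9 [order #8] limit_buy(price=100, qty=2): fills=#8x#7:2@95; bids=[-] asks=[#7:1@95]
After op 10 [order #9] limit_sell(price=97, qty=5): fills=none; bids=[-] asks=[#7:1@95 #9:5@97]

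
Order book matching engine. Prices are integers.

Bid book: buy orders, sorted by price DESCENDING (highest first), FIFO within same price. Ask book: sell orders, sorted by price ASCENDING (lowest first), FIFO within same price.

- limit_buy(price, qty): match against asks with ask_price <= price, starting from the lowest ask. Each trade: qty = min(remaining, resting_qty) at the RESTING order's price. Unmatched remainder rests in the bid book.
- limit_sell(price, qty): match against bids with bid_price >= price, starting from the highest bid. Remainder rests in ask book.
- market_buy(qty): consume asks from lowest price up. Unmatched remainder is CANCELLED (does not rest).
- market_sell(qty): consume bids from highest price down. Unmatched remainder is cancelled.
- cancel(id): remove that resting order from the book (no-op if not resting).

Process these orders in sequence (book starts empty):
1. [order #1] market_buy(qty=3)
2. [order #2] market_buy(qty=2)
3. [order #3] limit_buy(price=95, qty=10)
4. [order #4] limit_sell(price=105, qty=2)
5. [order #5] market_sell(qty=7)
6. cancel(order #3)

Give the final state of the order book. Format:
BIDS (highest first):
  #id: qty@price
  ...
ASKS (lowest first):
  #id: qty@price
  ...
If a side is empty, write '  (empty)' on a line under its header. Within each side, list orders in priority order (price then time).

After op 1 [order #1] market_buy(qty=3): fills=none; bids=[-] asks=[-]
After op 2 [order #2] market_buy(qty=2): fills=none; bids=[-] asks=[-]
After op 3 [order #3] limit_buy(price=95, qty=10): fills=none; bids=[#3:10@95] asks=[-]
After op 4 [order #4] limit_sell(price=105, qty=2): fills=none; bids=[#3:10@95] asks=[#4:2@105]
After op 5 [order #5] market_sell(qty=7): fills=#3x#5:7@95; bids=[#3:3@95] asks=[#4:2@105]
After op 6 cancel(order #3): fills=none; bids=[-] asks=[#4:2@105]

Answer: BIDS (highest first):
  (empty)
ASKS (lowest first):
  #4: 2@105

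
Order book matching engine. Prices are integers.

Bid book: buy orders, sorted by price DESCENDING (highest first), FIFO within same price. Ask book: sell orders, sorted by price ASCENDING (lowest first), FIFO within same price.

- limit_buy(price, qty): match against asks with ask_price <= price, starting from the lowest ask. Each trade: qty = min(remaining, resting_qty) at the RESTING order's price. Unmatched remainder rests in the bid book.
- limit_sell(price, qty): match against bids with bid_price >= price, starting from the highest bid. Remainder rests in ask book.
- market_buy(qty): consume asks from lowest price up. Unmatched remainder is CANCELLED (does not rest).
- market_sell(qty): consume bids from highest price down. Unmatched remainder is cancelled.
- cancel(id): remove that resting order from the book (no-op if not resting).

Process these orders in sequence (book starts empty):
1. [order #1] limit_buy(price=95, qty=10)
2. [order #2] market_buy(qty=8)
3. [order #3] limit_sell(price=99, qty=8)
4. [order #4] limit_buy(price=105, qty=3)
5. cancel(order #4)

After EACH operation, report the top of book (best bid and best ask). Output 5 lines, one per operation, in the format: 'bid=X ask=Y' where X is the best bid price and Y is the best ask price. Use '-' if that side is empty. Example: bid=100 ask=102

Answer: bid=95 ask=-
bid=95 ask=-
bid=95 ask=99
bid=95 ask=99
bid=95 ask=99

Derivation:
After op 1 [order #1] limit_buy(price=95, qty=10): fills=none; bids=[#1:10@95] asks=[-]
After op 2 [order #2] market_buy(qty=8): fills=none; bids=[#1:10@95] asks=[-]
After op 3 [order #3] limit_sell(price=99, qty=8): fills=none; bids=[#1:10@95] asks=[#3:8@99]
After op 4 [order #4] limit_buy(price=105, qty=3): fills=#4x#3:3@99; bids=[#1:10@95] asks=[#3:5@99]
After op 5 cancel(order #4): fills=none; bids=[#1:10@95] asks=[#3:5@99]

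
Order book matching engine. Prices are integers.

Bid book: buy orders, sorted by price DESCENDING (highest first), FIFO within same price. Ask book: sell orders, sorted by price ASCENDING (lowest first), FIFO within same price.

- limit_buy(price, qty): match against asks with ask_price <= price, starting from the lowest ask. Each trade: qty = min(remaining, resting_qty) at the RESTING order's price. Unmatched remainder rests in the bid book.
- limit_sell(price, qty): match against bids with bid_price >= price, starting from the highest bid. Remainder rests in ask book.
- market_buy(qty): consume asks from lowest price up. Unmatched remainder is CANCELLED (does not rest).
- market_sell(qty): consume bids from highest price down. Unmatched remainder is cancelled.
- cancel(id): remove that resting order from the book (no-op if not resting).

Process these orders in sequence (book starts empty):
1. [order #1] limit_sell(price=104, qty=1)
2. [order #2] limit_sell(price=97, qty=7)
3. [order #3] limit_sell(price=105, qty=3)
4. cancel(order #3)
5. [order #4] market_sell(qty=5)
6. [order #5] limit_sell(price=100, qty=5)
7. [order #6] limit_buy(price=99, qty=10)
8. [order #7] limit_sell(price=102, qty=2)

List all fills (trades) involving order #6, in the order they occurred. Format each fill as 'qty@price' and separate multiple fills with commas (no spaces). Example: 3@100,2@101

Answer: 7@97

Derivation:
After op 1 [order #1] limit_sell(price=104, qty=1): fills=none; bids=[-] asks=[#1:1@104]
After op 2 [order #2] limit_sell(price=97, qty=7): fills=none; bids=[-] asks=[#2:7@97 #1:1@104]
After op 3 [order #3] limit_sell(price=105, qty=3): fills=none; bids=[-] asks=[#2:7@97 #1:1@104 #3:3@105]
After op 4 cancel(order #3): fills=none; bids=[-] asks=[#2:7@97 #1:1@104]
After op 5 [order #4] market_sell(qty=5): fills=none; bids=[-] asks=[#2:7@97 #1:1@104]
After op 6 [order #5] limit_sell(price=100, qty=5): fills=none; bids=[-] asks=[#2:7@97 #5:5@100 #1:1@104]
After op 7 [order #6] limit_buy(price=99, qty=10): fills=#6x#2:7@97; bids=[#6:3@99] asks=[#5:5@100 #1:1@104]
After op 8 [order #7] limit_sell(price=102, qty=2): fills=none; bids=[#6:3@99] asks=[#5:5@100 #7:2@102 #1:1@104]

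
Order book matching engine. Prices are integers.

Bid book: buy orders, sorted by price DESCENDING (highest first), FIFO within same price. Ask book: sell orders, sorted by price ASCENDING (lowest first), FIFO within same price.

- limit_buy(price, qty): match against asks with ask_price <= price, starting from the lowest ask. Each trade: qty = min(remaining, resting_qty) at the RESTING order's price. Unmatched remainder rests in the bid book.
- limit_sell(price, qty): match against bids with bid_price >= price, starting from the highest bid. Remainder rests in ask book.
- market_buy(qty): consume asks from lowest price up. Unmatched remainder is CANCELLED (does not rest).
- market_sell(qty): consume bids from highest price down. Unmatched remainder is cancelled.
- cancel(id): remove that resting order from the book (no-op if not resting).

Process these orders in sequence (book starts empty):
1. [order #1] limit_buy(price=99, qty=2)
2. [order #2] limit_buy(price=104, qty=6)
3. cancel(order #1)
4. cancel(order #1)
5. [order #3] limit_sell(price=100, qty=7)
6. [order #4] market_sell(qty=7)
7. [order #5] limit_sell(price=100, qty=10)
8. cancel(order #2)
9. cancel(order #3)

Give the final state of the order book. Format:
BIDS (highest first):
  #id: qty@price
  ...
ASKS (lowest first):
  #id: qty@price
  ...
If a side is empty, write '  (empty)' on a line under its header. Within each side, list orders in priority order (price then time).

After op 1 [order #1] limit_buy(price=99, qty=2): fills=none; bids=[#1:2@99] asks=[-]
After op 2 [order #2] limit_buy(price=104, qty=6): fills=none; bids=[#2:6@104 #1:2@99] asks=[-]
After op 3 cancel(order #1): fills=none; bids=[#2:6@104] asks=[-]
After op 4 cancel(order #1): fills=none; bids=[#2:6@104] asks=[-]
After op 5 [order #3] limit_sell(price=100, qty=7): fills=#2x#3:6@104; bids=[-] asks=[#3:1@100]
After op 6 [order #4] market_sell(qty=7): fills=none; bids=[-] asks=[#3:1@100]
After op 7 [order #5] limit_sell(price=100, qty=10): fills=none; bids=[-] asks=[#3:1@100 #5:10@100]
After op 8 cancel(order #2): fills=none; bids=[-] asks=[#3:1@100 #5:10@100]
After op 9 cancel(order #3): fills=none; bids=[-] asks=[#5:10@100]

Answer: BIDS (highest first):
  (empty)
ASKS (lowest first):
  #5: 10@100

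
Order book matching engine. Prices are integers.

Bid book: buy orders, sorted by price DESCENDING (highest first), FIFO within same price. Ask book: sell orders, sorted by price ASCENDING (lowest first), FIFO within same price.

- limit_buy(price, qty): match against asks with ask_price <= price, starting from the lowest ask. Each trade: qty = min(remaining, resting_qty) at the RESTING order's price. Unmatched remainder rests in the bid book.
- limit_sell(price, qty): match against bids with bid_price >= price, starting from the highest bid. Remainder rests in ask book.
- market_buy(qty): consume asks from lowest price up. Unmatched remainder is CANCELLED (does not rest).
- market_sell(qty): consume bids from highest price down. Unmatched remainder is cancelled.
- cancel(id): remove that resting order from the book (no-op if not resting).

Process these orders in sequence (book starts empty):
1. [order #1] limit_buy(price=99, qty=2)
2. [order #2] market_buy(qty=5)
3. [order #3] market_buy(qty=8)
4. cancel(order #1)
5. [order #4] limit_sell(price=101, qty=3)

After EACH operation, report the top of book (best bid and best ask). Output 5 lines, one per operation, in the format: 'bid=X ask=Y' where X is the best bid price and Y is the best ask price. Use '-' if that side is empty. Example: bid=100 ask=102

After op 1 [order #1] limit_buy(price=99, qty=2): fills=none; bids=[#1:2@99] asks=[-]
After op 2 [order #2] market_buy(qty=5): fills=none; bids=[#1:2@99] asks=[-]
After op 3 [order #3] market_buy(qty=8): fills=none; bids=[#1:2@99] asks=[-]
After op 4 cancel(order #1): fills=none; bids=[-] asks=[-]
After op 5 [order #4] limit_sell(price=101, qty=3): fills=none; bids=[-] asks=[#4:3@101]

Answer: bid=99 ask=-
bid=99 ask=-
bid=99 ask=-
bid=- ask=-
bid=- ask=101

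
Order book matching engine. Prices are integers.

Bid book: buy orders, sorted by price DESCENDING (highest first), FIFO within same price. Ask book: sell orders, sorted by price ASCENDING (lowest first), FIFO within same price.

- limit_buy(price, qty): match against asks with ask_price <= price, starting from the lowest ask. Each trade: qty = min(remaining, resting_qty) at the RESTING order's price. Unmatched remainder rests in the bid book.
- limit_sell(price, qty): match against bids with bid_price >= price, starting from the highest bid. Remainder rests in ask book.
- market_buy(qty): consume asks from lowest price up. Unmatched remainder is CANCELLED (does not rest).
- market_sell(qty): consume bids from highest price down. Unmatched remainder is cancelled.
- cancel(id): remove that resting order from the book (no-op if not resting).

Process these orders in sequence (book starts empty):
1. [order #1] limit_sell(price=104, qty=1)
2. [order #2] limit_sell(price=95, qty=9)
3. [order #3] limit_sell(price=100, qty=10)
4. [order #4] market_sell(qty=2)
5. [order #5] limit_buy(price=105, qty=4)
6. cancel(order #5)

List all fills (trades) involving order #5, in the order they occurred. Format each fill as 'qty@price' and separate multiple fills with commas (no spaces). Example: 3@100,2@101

After op 1 [order #1] limit_sell(price=104, qty=1): fills=none; bids=[-] asks=[#1:1@104]
After op 2 [order #2] limit_sell(price=95, qty=9): fills=none; bids=[-] asks=[#2:9@95 #1:1@104]
After op 3 [order #3] limit_sell(price=100, qty=10): fills=none; bids=[-] asks=[#2:9@95 #3:10@100 #1:1@104]
After op 4 [order #4] market_sell(qty=2): fills=none; bids=[-] asks=[#2:9@95 #3:10@100 #1:1@104]
After op 5 [order #5] limit_buy(price=105, qty=4): fills=#5x#2:4@95; bids=[-] asks=[#2:5@95 #3:10@100 #1:1@104]
After op 6 cancel(order #5): fills=none; bids=[-] asks=[#2:5@95 #3:10@100 #1:1@104]

Answer: 4@95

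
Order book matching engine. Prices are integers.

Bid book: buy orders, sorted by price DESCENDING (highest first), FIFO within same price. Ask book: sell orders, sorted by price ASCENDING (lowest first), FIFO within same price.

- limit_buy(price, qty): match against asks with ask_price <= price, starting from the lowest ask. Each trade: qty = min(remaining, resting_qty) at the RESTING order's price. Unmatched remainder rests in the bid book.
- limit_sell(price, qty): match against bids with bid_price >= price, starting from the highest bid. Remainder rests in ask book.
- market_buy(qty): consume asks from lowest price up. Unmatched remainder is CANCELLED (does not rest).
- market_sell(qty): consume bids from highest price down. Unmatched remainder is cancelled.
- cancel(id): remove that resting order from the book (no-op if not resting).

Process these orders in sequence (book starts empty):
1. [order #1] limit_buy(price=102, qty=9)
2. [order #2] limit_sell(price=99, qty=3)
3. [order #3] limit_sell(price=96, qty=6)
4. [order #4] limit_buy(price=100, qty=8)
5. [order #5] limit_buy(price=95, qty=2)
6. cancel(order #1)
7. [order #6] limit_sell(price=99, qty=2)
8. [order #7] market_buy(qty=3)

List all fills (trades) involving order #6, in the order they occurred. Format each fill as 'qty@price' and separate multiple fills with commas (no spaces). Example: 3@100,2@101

Answer: 2@100

Derivation:
After op 1 [order #1] limit_buy(price=102, qty=9): fills=none; bids=[#1:9@102] asks=[-]
After op 2 [order #2] limit_sell(price=99, qty=3): fills=#1x#2:3@102; bids=[#1:6@102] asks=[-]
After op 3 [order #3] limit_sell(price=96, qty=6): fills=#1x#3:6@102; bids=[-] asks=[-]
After op 4 [order #4] limit_buy(price=100, qty=8): fills=none; bids=[#4:8@100] asks=[-]
After op 5 [order #5] limit_buy(price=95, qty=2): fills=none; bids=[#4:8@100 #5:2@95] asks=[-]
After op 6 cancel(order #1): fills=none; bids=[#4:8@100 #5:2@95] asks=[-]
After op 7 [order #6] limit_sell(price=99, qty=2): fills=#4x#6:2@100; bids=[#4:6@100 #5:2@95] asks=[-]
After op 8 [order #7] market_buy(qty=3): fills=none; bids=[#4:6@100 #5:2@95] asks=[-]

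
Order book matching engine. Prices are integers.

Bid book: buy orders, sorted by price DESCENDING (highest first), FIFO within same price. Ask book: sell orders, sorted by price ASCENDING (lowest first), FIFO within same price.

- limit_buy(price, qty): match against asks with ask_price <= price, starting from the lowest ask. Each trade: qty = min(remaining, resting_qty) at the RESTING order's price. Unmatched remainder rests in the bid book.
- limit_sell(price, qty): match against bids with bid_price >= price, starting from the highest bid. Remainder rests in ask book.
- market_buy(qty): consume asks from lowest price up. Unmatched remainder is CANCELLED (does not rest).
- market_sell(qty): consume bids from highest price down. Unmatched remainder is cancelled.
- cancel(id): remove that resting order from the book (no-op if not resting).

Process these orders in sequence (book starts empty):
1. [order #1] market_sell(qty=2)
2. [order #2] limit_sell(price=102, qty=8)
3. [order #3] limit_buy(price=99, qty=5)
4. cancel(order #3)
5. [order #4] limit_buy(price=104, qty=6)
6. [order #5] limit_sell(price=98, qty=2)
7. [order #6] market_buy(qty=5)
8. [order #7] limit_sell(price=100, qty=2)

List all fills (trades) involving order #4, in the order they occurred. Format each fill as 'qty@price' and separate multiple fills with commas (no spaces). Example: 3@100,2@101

After op 1 [order #1] market_sell(qty=2): fills=none; bids=[-] asks=[-]
After op 2 [order #2] limit_sell(price=102, qty=8): fills=none; bids=[-] asks=[#2:8@102]
After op 3 [order #3] limit_buy(price=99, qty=5): fills=none; bids=[#3:5@99] asks=[#2:8@102]
After op 4 cancel(order #3): fills=none; bids=[-] asks=[#2:8@102]
After op 5 [order #4] limit_buy(price=104, qty=6): fills=#4x#2:6@102; bids=[-] asks=[#2:2@102]
After op 6 [order #5] limit_sell(price=98, qty=2): fills=none; bids=[-] asks=[#5:2@98 #2:2@102]
After op 7 [order #6] market_buy(qty=5): fills=#6x#5:2@98 #6x#2:2@102; bids=[-] asks=[-]
After op 8 [order #7] limit_sell(price=100, qty=2): fills=none; bids=[-] asks=[#7:2@100]

Answer: 6@102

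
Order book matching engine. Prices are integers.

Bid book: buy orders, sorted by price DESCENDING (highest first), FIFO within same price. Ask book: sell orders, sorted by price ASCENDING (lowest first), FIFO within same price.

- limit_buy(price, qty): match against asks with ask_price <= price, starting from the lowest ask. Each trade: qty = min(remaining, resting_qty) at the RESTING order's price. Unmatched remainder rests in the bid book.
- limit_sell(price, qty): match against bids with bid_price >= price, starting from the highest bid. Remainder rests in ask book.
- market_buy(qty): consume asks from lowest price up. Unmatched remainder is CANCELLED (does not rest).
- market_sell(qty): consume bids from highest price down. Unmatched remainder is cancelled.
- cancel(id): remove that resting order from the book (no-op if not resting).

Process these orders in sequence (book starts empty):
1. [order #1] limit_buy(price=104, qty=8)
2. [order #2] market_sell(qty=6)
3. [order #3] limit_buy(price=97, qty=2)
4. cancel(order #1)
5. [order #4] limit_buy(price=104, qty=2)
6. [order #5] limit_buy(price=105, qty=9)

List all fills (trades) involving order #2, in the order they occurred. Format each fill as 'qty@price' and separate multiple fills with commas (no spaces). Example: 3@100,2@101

After op 1 [order #1] limit_buy(price=104, qty=8): fills=none; bids=[#1:8@104] asks=[-]
After op 2 [order #2] market_sell(qty=6): fills=#1x#2:6@104; bids=[#1:2@104] asks=[-]
After op 3 [order #3] limit_buy(price=97, qty=2): fills=none; bids=[#1:2@104 #3:2@97] asks=[-]
After op 4 cancel(order #1): fills=none; bids=[#3:2@97] asks=[-]
After op 5 [order #4] limit_buy(price=104, qty=2): fills=none; bids=[#4:2@104 #3:2@97] asks=[-]
After op 6 [order #5] limit_buy(price=105, qty=9): fills=none; bids=[#5:9@105 #4:2@104 #3:2@97] asks=[-]

Answer: 6@104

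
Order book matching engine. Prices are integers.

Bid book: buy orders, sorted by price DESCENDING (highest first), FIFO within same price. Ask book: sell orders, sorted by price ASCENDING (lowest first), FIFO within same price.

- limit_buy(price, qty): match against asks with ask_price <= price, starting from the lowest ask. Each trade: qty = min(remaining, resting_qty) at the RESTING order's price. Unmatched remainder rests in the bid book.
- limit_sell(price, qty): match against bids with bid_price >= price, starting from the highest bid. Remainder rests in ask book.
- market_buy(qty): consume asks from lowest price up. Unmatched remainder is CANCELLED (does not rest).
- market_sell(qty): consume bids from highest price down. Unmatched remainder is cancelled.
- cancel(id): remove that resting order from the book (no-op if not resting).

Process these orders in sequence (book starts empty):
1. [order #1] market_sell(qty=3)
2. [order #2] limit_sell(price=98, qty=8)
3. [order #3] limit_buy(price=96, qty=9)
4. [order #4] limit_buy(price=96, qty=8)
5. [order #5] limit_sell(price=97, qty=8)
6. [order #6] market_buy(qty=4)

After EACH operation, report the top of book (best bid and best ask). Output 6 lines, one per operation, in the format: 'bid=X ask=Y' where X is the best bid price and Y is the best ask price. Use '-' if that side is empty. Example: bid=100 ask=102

Answer: bid=- ask=-
bid=- ask=98
bid=96 ask=98
bid=96 ask=98
bid=96 ask=97
bid=96 ask=97

Derivation:
After op 1 [order #1] market_sell(qty=3): fills=none; bids=[-] asks=[-]
After op 2 [order #2] limit_sell(price=98, qty=8): fills=none; bids=[-] asks=[#2:8@98]
After op 3 [order #3] limit_buy(price=96, qty=9): fills=none; bids=[#3:9@96] asks=[#2:8@98]
After op 4 [order #4] limit_buy(price=96, qty=8): fills=none; bids=[#3:9@96 #4:8@96] asks=[#2:8@98]
After op 5 [order #5] limit_sell(price=97, qty=8): fills=none; bids=[#3:9@96 #4:8@96] asks=[#5:8@97 #2:8@98]
After op 6 [order #6] market_buy(qty=4): fills=#6x#5:4@97; bids=[#3:9@96 #4:8@96] asks=[#5:4@97 #2:8@98]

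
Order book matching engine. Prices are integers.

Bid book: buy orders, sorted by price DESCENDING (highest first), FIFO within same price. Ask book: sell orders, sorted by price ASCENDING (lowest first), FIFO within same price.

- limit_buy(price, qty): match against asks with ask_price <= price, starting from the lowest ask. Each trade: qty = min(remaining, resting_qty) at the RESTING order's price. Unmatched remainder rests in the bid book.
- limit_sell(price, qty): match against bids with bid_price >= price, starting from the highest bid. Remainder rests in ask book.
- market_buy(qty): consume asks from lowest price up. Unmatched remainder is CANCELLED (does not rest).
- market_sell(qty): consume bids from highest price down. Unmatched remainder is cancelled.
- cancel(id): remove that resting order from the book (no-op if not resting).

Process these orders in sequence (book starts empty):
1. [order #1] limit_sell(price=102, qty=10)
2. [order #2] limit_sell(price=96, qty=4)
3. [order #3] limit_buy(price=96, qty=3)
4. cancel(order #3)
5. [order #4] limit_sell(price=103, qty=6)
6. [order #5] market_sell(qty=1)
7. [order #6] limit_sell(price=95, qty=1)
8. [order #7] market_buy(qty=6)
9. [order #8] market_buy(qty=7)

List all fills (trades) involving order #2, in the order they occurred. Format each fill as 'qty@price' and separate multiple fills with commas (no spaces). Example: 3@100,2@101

Answer: 3@96,1@96

Derivation:
After op 1 [order #1] limit_sell(price=102, qty=10): fills=none; bids=[-] asks=[#1:10@102]
After op 2 [order #2] limit_sell(price=96, qty=4): fills=none; bids=[-] asks=[#2:4@96 #1:10@102]
After op 3 [order #3] limit_buy(price=96, qty=3): fills=#3x#2:3@96; bids=[-] asks=[#2:1@96 #1:10@102]
After op 4 cancel(order #3): fills=none; bids=[-] asks=[#2:1@96 #1:10@102]
After op 5 [order #4] limit_sell(price=103, qty=6): fills=none; bids=[-] asks=[#2:1@96 #1:10@102 #4:6@103]
After op 6 [order #5] market_sell(qty=1): fills=none; bids=[-] asks=[#2:1@96 #1:10@102 #4:6@103]
After op 7 [order #6] limit_sell(price=95, qty=1): fills=none; bids=[-] asks=[#6:1@95 #2:1@96 #1:10@102 #4:6@103]
After op 8 [order #7] market_buy(qty=6): fills=#7x#6:1@95 #7x#2:1@96 #7x#1:4@102; bids=[-] asks=[#1:6@102 #4:6@103]
After op 9 [order #8] market_buy(qty=7): fills=#8x#1:6@102 #8x#4:1@103; bids=[-] asks=[#4:5@103]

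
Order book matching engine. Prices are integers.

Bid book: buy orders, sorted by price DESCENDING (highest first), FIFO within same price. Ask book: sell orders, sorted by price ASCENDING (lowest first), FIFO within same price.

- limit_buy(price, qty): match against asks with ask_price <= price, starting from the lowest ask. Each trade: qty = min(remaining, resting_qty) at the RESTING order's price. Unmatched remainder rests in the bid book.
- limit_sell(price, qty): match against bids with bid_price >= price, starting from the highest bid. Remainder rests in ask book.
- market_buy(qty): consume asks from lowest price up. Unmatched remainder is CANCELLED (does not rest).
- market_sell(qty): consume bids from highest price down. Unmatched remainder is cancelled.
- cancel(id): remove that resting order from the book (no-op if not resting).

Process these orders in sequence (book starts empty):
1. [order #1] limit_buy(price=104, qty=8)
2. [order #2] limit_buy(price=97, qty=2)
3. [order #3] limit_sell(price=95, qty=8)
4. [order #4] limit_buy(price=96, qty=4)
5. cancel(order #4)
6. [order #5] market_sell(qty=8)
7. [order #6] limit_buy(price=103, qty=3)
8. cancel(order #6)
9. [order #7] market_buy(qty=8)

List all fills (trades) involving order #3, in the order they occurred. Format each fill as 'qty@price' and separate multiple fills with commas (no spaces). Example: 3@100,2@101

Answer: 8@104

Derivation:
After op 1 [order #1] limit_buy(price=104, qty=8): fills=none; bids=[#1:8@104] asks=[-]
After op 2 [order #2] limit_buy(price=97, qty=2): fills=none; bids=[#1:8@104 #2:2@97] asks=[-]
After op 3 [order #3] limit_sell(price=95, qty=8): fills=#1x#3:8@104; bids=[#2:2@97] asks=[-]
After op 4 [order #4] limit_buy(price=96, qty=4): fills=none; bids=[#2:2@97 #4:4@96] asks=[-]
After op 5 cancel(order #4): fills=none; bids=[#2:2@97] asks=[-]
After op 6 [order #5] market_sell(qty=8): fills=#2x#5:2@97; bids=[-] asks=[-]
After op 7 [order #6] limit_buy(price=103, qty=3): fills=none; bids=[#6:3@103] asks=[-]
After op 8 cancel(order #6): fills=none; bids=[-] asks=[-]
After op 9 [order #7] market_buy(qty=8): fills=none; bids=[-] asks=[-]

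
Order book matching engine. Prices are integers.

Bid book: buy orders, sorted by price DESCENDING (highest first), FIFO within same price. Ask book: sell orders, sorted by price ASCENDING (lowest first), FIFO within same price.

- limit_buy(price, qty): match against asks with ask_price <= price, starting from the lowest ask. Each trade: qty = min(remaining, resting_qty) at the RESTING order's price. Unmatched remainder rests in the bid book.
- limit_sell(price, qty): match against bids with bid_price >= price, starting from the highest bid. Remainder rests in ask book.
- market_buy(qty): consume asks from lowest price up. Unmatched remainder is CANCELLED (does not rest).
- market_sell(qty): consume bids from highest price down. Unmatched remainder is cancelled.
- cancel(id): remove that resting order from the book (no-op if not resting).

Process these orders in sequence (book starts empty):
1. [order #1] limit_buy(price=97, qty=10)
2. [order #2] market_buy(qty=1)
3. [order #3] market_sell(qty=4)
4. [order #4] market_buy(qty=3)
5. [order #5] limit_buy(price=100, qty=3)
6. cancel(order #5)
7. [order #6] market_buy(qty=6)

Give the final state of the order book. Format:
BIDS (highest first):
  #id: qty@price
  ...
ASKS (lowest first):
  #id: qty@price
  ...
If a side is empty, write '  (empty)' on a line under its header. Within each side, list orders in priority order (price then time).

Answer: BIDS (highest first):
  #1: 6@97
ASKS (lowest first):
  (empty)

Derivation:
After op 1 [order #1] limit_buy(price=97, qty=10): fills=none; bids=[#1:10@97] asks=[-]
After op 2 [order #2] market_buy(qty=1): fills=none; bids=[#1:10@97] asks=[-]
After op 3 [order #3] market_sell(qty=4): fills=#1x#3:4@97; bids=[#1:6@97] asks=[-]
After op 4 [order #4] market_buy(qty=3): fills=none; bids=[#1:6@97] asks=[-]
After op 5 [order #5] limit_buy(price=100, qty=3): fills=none; bids=[#5:3@100 #1:6@97] asks=[-]
After op 6 cancel(order #5): fills=none; bids=[#1:6@97] asks=[-]
After op 7 [order #6] market_buy(qty=6): fills=none; bids=[#1:6@97] asks=[-]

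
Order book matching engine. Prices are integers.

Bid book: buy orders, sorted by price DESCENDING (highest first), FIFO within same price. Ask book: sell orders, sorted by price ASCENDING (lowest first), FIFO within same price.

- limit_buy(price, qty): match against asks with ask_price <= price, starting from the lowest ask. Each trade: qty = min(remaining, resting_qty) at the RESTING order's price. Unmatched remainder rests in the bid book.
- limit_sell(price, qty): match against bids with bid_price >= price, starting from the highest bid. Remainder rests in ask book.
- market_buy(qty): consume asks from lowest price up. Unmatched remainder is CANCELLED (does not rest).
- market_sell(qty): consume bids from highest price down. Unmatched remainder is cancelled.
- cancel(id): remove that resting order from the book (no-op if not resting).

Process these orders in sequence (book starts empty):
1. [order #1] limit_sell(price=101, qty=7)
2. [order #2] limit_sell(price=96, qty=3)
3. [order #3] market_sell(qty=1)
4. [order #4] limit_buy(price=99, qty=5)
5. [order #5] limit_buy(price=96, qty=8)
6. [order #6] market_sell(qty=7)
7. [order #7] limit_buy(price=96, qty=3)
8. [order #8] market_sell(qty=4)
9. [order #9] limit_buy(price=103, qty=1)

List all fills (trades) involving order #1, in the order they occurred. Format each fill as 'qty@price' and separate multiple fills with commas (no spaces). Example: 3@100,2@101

Answer: 1@101

Derivation:
After op 1 [order #1] limit_sell(price=101, qty=7): fills=none; bids=[-] asks=[#1:7@101]
After op 2 [order #2] limit_sell(price=96, qty=3): fills=none; bids=[-] asks=[#2:3@96 #1:7@101]
After op 3 [order #3] market_sell(qty=1): fills=none; bids=[-] asks=[#2:3@96 #1:7@101]
After op 4 [order #4] limit_buy(price=99, qty=5): fills=#4x#2:3@96; bids=[#4:2@99] asks=[#1:7@101]
After op 5 [order #5] limit_buy(price=96, qty=8): fills=none; bids=[#4:2@99 #5:8@96] asks=[#1:7@101]
After op 6 [order #6] market_sell(qty=7): fills=#4x#6:2@99 #5x#6:5@96; bids=[#5:3@96] asks=[#1:7@101]
After op 7 [order #7] limit_buy(price=96, qty=3): fills=none; bids=[#5:3@96 #7:3@96] asks=[#1:7@101]
After op 8 [order #8] market_sell(qty=4): fills=#5x#8:3@96 #7x#8:1@96; bids=[#7:2@96] asks=[#1:7@101]
After op 9 [order #9] limit_buy(price=103, qty=1): fills=#9x#1:1@101; bids=[#7:2@96] asks=[#1:6@101]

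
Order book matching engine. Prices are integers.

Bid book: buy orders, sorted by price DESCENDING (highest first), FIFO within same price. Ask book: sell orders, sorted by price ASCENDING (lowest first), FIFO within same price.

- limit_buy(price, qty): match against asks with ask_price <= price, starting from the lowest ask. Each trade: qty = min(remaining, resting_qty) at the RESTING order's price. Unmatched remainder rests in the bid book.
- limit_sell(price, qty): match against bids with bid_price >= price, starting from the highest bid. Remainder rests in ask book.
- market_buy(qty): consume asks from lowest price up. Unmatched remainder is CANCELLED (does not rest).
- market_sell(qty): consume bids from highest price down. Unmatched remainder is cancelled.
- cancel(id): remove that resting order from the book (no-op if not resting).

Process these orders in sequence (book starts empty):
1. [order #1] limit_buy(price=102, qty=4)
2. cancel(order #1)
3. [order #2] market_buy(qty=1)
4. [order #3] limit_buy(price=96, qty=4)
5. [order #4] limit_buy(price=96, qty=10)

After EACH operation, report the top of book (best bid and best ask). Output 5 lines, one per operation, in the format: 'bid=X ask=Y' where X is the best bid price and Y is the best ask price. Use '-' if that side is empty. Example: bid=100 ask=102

After op 1 [order #1] limit_buy(price=102, qty=4): fills=none; bids=[#1:4@102] asks=[-]
After op 2 cancel(order #1): fills=none; bids=[-] asks=[-]
After op 3 [order #2] market_buy(qty=1): fills=none; bids=[-] asks=[-]
After op 4 [order #3] limit_buy(price=96, qty=4): fills=none; bids=[#3:4@96] asks=[-]
After op 5 [order #4] limit_buy(price=96, qty=10): fills=none; bids=[#3:4@96 #4:10@96] asks=[-]

Answer: bid=102 ask=-
bid=- ask=-
bid=- ask=-
bid=96 ask=-
bid=96 ask=-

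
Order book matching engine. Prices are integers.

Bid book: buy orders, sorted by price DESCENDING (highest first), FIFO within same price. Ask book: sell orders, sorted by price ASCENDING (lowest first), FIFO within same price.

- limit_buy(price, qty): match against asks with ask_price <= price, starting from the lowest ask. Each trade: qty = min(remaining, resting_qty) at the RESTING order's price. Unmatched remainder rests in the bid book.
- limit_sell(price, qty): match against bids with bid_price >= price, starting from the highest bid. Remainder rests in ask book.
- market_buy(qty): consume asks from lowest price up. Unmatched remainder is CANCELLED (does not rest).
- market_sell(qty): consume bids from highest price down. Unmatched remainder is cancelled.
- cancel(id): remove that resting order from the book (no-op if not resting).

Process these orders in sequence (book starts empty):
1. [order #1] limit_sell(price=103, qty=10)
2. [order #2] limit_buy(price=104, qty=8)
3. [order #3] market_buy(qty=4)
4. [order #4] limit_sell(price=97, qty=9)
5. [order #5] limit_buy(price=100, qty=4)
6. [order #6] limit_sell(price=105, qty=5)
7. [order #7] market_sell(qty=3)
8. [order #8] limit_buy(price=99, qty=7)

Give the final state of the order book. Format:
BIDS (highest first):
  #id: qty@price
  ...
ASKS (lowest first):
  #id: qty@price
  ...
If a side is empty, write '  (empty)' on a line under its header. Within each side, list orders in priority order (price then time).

After op 1 [order #1] limit_sell(price=103, qty=10): fills=none; bids=[-] asks=[#1:10@103]
After op 2 [order #2] limit_buy(price=104, qty=8): fills=#2x#1:8@103; bids=[-] asks=[#1:2@103]
After op 3 [order #3] market_buy(qty=4): fills=#3x#1:2@103; bids=[-] asks=[-]
After op 4 [order #4] limit_sell(price=97, qty=9): fills=none; bids=[-] asks=[#4:9@97]
After op 5 [order #5] limit_buy(price=100, qty=4): fills=#5x#4:4@97; bids=[-] asks=[#4:5@97]
After op 6 [order #6] limit_sell(price=105, qty=5): fills=none; bids=[-] asks=[#4:5@97 #6:5@105]
After op 7 [order #7] market_sell(qty=3): fills=none; bids=[-] asks=[#4:5@97 #6:5@105]
After op 8 [order #8] limit_buy(price=99, qty=7): fills=#8x#4:5@97; bids=[#8:2@99] asks=[#6:5@105]

Answer: BIDS (highest first):
  #8: 2@99
ASKS (lowest first):
  #6: 5@105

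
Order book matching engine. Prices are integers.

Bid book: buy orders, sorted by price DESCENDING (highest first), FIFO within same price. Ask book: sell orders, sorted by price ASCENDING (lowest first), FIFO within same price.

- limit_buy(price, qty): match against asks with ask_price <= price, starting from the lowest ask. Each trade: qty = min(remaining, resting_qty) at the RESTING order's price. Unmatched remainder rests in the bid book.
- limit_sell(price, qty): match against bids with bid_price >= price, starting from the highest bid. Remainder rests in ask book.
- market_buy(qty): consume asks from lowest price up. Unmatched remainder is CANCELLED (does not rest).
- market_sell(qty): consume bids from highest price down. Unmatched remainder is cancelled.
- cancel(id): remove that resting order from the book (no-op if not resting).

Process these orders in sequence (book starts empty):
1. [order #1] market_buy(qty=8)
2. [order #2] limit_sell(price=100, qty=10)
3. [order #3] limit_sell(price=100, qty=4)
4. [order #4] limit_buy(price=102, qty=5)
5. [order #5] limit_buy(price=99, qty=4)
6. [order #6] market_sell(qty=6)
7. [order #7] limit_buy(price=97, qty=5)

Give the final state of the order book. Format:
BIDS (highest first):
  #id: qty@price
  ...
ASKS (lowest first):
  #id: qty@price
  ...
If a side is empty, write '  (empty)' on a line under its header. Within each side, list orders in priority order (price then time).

Answer: BIDS (highest first):
  #7: 5@97
ASKS (lowest first):
  #2: 5@100
  #3: 4@100

Derivation:
After op 1 [order #1] market_buy(qty=8): fills=none; bids=[-] asks=[-]
After op 2 [order #2] limit_sell(price=100, qty=10): fills=none; bids=[-] asks=[#2:10@100]
After op 3 [order #3] limit_sell(price=100, qty=4): fills=none; bids=[-] asks=[#2:10@100 #3:4@100]
After op 4 [order #4] limit_buy(price=102, qty=5): fills=#4x#2:5@100; bids=[-] asks=[#2:5@100 #3:4@100]
After op 5 [order #5] limit_buy(price=99, qty=4): fills=none; bids=[#5:4@99] asks=[#2:5@100 #3:4@100]
After op 6 [order #6] market_sell(qty=6): fills=#5x#6:4@99; bids=[-] asks=[#2:5@100 #3:4@100]
After op 7 [order #7] limit_buy(price=97, qty=5): fills=none; bids=[#7:5@97] asks=[#2:5@100 #3:4@100]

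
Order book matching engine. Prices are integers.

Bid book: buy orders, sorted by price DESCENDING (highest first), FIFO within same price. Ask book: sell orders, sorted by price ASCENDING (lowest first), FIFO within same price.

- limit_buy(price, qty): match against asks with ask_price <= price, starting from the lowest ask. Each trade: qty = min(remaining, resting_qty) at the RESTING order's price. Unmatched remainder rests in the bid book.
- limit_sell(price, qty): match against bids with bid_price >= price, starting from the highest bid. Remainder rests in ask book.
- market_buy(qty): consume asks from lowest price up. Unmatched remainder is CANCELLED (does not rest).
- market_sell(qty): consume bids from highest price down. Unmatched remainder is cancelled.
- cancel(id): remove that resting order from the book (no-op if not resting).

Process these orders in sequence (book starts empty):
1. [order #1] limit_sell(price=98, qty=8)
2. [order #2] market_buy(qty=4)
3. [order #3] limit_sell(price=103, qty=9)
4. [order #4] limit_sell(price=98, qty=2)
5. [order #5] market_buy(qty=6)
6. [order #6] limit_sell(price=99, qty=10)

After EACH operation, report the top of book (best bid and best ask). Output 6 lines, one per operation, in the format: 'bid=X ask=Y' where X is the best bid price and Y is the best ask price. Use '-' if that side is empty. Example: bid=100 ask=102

After op 1 [order #1] limit_sell(price=98, qty=8): fills=none; bids=[-] asks=[#1:8@98]
After op 2 [order #2] market_buy(qty=4): fills=#2x#1:4@98; bids=[-] asks=[#1:4@98]
After op 3 [order #3] limit_sell(price=103, qty=9): fills=none; bids=[-] asks=[#1:4@98 #3:9@103]
After op 4 [order #4] limit_sell(price=98, qty=2): fills=none; bids=[-] asks=[#1:4@98 #4:2@98 #3:9@103]
After op 5 [order #5] market_buy(qty=6): fills=#5x#1:4@98 #5x#4:2@98; bids=[-] asks=[#3:9@103]
After op 6 [order #6] limit_sell(price=99, qty=10): fills=none; bids=[-] asks=[#6:10@99 #3:9@103]

Answer: bid=- ask=98
bid=- ask=98
bid=- ask=98
bid=- ask=98
bid=- ask=103
bid=- ask=99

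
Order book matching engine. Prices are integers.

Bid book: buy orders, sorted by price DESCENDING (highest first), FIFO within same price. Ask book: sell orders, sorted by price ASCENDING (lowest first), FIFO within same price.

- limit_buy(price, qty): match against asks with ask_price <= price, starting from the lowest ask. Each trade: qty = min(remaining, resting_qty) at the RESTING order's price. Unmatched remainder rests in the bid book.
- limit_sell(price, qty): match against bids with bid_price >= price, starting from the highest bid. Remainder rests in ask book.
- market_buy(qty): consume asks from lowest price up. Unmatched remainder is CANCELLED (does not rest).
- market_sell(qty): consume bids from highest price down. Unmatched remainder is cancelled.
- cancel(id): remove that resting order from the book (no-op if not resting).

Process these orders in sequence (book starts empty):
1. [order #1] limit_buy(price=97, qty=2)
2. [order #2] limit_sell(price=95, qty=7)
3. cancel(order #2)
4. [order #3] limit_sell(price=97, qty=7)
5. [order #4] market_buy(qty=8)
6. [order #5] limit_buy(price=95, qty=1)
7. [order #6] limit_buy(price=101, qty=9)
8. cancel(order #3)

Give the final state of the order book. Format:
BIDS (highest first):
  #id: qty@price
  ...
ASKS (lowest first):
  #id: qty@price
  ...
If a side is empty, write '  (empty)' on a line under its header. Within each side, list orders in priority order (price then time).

After op 1 [order #1] limit_buy(price=97, qty=2): fills=none; bids=[#1:2@97] asks=[-]
After op 2 [order #2] limit_sell(price=95, qty=7): fills=#1x#2:2@97; bids=[-] asks=[#2:5@95]
After op 3 cancel(order #2): fills=none; bids=[-] asks=[-]
After op 4 [order #3] limit_sell(price=97, qty=7): fills=none; bids=[-] asks=[#3:7@97]
After op 5 [order #4] market_buy(qty=8): fills=#4x#3:7@97; bids=[-] asks=[-]
After op 6 [order #5] limit_buy(price=95, qty=1): fills=none; bids=[#5:1@95] asks=[-]
After op 7 [order #6] limit_buy(price=101, qty=9): fills=none; bids=[#6:9@101 #5:1@95] asks=[-]
After op 8 cancel(order #3): fills=none; bids=[#6:9@101 #5:1@95] asks=[-]

Answer: BIDS (highest first):
  #6: 9@101
  #5: 1@95
ASKS (lowest first):
  (empty)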